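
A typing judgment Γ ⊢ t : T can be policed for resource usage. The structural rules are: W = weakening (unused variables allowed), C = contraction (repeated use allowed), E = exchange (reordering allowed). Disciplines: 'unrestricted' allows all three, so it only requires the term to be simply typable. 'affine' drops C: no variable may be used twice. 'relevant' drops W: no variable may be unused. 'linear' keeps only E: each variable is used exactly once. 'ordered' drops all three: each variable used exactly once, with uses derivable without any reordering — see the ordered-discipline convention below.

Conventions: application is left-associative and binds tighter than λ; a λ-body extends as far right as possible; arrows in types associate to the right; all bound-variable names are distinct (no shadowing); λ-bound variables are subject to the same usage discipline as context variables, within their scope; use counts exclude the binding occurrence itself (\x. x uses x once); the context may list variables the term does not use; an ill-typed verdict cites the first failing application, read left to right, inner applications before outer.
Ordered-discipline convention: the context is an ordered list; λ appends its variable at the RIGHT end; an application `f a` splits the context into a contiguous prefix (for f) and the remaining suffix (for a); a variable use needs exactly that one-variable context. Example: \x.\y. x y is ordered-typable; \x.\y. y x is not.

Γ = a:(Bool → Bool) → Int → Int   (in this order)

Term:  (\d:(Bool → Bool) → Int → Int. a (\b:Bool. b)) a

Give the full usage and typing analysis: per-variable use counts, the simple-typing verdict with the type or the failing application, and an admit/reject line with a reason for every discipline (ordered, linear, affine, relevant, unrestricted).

variable uses: a=2; d (λ-bound)=0; b (λ-bound)=1
uses in reading order: a, b, a
typing: the term checks, with type Int → Int
ordered: ✗, a ×2 used more than once (contraction); needs weakening: d unused
linear: ✗, a ×2 used more than once (contraction); needs weakening: d unused
affine: ✗, a ×2 used more than once (contraction)
relevant: ✗, needs weakening: d unused
unrestricted: ✓, simply typable at Int → Int; W, C, E all held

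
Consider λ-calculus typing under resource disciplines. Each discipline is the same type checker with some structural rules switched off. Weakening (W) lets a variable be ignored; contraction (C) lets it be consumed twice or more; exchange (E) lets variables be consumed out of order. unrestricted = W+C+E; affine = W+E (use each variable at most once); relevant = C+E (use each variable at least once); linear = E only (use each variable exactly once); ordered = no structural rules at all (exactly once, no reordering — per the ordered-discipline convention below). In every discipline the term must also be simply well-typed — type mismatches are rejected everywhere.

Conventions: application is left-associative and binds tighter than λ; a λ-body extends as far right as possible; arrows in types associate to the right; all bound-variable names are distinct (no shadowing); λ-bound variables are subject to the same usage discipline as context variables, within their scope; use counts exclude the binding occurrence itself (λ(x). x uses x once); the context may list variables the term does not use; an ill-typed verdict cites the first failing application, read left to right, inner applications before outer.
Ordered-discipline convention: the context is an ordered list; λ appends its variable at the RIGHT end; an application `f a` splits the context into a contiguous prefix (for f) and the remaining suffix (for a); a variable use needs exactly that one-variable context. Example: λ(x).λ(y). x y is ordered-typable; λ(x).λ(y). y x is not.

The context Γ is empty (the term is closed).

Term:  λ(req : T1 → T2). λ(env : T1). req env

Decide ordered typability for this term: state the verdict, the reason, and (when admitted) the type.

yes — req, env once each; derivable with no W/C/E; term : (T1 → T2) → T1 → T2
usage: req (bound)=1, env (bound)=1
order of uses: req, env
typing: ✓ — (T1 → T2) → T1 → T2
per-discipline verdicts: ordered ✓; linear ✓; affine ✓; relevant ✓; unrestricted ✓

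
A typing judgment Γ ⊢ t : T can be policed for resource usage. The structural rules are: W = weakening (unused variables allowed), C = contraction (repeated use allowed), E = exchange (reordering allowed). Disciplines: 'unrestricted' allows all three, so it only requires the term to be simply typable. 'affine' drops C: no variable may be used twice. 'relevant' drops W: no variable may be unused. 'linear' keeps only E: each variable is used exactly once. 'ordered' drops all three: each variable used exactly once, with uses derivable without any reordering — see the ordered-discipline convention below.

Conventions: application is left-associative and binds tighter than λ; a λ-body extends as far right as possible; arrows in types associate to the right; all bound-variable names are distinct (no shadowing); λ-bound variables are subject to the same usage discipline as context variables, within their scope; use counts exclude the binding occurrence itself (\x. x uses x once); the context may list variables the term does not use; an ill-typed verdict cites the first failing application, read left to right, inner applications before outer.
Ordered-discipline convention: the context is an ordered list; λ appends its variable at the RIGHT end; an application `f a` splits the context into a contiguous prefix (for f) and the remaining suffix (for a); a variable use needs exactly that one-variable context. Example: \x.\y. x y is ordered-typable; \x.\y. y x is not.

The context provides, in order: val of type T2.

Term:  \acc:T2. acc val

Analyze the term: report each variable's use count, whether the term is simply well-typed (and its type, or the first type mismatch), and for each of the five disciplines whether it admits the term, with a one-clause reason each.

use counts: val: 1, acc (bound): 1
order of uses: acc, val
typing: ill-typed: non-arrow in function slot: T2
ordered ✗ (fails simple typing)
linear ✗ (a type mismatch blocks all five)
affine ✗ (the type mismatch rejects it)
relevant ✗ (not simply typable)
unrestricted ✗ (fails simple typing)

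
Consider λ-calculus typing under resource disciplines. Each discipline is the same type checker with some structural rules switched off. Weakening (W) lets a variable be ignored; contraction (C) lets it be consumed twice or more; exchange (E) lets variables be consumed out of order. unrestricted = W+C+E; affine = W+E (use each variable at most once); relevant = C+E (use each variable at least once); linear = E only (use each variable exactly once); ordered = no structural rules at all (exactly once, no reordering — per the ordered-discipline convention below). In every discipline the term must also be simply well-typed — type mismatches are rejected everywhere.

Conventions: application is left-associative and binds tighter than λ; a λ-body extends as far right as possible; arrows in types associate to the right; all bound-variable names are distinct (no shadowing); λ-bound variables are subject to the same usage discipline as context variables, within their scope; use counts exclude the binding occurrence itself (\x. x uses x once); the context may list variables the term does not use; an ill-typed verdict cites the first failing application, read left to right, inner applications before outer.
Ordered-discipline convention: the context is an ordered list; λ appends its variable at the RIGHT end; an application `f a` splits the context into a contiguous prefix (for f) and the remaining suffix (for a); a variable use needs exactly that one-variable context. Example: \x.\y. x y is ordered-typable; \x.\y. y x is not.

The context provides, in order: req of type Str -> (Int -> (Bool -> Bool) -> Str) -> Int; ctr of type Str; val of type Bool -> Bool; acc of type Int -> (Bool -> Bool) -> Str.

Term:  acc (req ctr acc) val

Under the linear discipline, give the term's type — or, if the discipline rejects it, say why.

not well-typed under linear — needs contraction — acc ×2
usage: req=1, ctr=1, val=1, acc=2
uses in reading order: acc, req, ctr, acc, val
typing: well-typed at Str
across the five disciplines: ordered ✗ | linear ✗ | affine ✗ | relevant ✓ | unrestricted ✓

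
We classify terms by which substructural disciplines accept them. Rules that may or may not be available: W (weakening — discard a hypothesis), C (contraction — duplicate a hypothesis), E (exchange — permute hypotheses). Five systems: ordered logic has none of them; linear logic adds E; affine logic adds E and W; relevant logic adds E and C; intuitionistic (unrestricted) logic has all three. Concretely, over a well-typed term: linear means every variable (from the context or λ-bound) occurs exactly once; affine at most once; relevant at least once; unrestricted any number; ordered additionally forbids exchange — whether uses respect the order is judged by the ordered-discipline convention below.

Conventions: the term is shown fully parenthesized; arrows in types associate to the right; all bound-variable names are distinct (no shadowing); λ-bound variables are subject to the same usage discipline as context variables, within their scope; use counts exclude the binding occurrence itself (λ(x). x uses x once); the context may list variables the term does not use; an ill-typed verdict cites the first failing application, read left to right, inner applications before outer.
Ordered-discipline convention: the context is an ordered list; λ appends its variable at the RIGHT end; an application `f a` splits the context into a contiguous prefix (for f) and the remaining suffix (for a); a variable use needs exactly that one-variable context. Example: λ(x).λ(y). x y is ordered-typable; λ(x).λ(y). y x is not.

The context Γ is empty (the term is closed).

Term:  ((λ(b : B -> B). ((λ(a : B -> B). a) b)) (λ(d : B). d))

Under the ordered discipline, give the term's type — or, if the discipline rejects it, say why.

term : B -> B
use counts: b [bound]=1, a [bound]=1, d [bound]=1
left-to-right use order: a, b, d
typing: well-typed at B -> B
per-discipline verdicts: ordered ✓; linear ✓; affine ✓; relevant ✓; unrestricted ✓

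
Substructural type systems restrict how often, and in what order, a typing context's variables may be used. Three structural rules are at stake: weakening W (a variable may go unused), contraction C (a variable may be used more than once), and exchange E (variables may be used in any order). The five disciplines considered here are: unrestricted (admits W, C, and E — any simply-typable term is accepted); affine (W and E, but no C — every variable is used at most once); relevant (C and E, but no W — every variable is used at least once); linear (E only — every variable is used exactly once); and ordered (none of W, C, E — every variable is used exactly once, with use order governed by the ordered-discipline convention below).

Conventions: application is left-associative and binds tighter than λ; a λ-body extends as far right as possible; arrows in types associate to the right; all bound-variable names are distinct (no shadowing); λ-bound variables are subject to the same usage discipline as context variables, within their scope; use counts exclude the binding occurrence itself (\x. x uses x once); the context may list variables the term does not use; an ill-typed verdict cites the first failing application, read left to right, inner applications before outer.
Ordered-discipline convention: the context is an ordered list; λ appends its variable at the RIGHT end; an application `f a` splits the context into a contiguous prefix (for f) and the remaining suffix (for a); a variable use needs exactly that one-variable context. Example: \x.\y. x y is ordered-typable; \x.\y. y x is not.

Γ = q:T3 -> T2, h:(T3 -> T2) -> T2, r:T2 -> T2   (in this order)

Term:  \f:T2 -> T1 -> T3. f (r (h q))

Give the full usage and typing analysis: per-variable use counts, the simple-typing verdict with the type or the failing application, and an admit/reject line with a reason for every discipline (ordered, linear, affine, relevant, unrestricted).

usage: q=1, h=1, r=1, f [bound]=1
uses in reading order: f, r, h, q
typing: well-typed — term : (T2 -> T1 -> T3) -> T1 -> T3
ordered: ✗, use order f, r, h, q needs exchange
linear: ✓, q, h, r, f: one use apiece
affine: ✓, q, h, r, f: no repeats, contraction unneeded
relevant: ✓, at least one use each (q, h, r, f)
unrestricted: ✓, type-checks ((T2 -> T1 -> T3) -> T1 -> T3) and nothing is barred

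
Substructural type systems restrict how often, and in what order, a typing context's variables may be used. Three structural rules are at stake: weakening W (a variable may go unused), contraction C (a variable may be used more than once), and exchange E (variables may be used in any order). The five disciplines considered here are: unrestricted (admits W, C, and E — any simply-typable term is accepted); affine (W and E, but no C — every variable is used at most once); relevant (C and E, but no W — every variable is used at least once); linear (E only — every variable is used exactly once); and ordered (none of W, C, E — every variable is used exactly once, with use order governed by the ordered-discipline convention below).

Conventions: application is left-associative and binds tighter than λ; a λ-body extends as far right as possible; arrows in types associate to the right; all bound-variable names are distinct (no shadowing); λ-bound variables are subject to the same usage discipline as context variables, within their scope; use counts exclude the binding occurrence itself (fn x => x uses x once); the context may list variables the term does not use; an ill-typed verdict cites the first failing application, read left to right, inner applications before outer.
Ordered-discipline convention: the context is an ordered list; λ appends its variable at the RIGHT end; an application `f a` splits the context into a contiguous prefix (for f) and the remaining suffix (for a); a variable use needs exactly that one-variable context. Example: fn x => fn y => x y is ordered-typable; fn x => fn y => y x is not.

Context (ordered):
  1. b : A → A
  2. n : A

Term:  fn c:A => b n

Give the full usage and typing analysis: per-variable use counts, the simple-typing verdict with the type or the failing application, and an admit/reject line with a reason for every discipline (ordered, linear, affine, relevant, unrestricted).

use counts: b: 1, n: 1, c [bound]: 0
uses in reading order: b, n
typing: well-typed — term : A → A
ordered ✗ (c left unused)
linear ✗ (c left unused)
affine ✓ (at most one use each (b, n, c))
relevant ✗ (c left unused)
unrestricted ✓ (type-checks (A → A) and nothing is barred)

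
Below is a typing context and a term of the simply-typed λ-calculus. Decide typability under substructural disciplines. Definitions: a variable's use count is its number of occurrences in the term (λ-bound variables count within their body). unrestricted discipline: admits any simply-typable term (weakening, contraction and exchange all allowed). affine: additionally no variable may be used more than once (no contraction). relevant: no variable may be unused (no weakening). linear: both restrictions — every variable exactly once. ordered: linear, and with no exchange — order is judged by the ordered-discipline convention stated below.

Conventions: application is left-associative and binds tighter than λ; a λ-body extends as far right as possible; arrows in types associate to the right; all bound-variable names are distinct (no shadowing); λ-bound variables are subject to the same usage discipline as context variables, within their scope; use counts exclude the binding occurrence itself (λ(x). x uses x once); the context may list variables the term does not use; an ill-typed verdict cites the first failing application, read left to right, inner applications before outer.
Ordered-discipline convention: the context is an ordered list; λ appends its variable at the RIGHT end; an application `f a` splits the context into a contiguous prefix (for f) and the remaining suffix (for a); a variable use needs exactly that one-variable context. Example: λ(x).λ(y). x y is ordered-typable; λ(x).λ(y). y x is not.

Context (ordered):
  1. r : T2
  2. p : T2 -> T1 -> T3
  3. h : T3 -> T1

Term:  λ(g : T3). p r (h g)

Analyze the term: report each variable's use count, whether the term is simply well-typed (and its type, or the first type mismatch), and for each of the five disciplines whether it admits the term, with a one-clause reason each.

counts: r=1, p=1, h=1, g [bound]=1
left-to-right use order: p, r, h, g
typing: the term checks, with type T3 -> T3
ordered ✗ (use order p, r, h, g needs exchange)
linear ✓ (single use per variable (r, p, h, g))
affine ✓ (at most one use each (r, p, h, g))
relevant ✓ (every one of r, p, h, g appears)
unrestricted ✓ (simply typable at T3 -> T3; W, C, E all held)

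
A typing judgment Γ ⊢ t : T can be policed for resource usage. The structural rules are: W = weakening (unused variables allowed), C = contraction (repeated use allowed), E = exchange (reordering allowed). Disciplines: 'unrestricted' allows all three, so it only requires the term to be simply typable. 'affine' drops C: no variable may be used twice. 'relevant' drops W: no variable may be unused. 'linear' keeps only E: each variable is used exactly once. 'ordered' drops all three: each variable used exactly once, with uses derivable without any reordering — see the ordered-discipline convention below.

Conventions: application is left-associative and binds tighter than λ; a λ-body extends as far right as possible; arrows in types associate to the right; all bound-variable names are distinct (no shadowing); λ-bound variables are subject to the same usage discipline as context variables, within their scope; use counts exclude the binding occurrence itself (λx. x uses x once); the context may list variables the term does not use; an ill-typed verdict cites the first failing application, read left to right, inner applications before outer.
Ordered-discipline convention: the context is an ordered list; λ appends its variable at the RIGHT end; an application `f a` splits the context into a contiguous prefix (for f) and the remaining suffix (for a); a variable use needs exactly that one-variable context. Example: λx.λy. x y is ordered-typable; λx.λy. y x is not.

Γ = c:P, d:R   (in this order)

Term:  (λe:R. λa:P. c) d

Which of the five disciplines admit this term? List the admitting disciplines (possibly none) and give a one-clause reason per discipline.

admitted in: affine, unrestricted
variable uses: c: 1×; d: 1×; e [bound]: 0×; a [bound]: 0×
order of uses: c, d
typing: well-typed at P -> P
ordered: ✗, unused: e, a — weakening required
linear: ✗, unused: e, a — weakening required
affine: ✓, no duplicate uses among c, d, e, a
relevant: ✗, unused: e, a — weakening required
unrestricted: ✓, simply typable at P -> P; W, C, E all held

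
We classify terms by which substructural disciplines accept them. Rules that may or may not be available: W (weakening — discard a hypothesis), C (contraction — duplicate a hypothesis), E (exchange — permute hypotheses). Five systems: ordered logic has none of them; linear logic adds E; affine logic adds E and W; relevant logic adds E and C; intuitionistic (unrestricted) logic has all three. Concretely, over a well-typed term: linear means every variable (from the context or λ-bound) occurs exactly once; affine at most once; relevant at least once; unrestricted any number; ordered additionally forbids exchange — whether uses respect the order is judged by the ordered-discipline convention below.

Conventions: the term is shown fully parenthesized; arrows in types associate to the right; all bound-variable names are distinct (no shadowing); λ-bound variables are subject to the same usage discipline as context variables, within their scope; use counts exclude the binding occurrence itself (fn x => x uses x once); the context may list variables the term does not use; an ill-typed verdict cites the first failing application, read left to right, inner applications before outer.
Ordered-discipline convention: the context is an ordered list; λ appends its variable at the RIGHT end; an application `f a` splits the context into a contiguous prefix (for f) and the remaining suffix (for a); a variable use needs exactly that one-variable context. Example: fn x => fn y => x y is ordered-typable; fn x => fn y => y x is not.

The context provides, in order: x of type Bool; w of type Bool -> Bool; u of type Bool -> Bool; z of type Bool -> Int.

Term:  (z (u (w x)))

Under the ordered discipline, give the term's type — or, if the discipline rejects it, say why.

not well-typed under ordered — use order z, u, w, x needs exchange
counts: x: 1; w: 1; u: 1; z: 1
use order (left to right): z, u, w, x
typing: well-typed — term : Int
all disciplines: ordered ✗ | linear ✓ | affine ✓ | relevant ✓ | unrestricted ✓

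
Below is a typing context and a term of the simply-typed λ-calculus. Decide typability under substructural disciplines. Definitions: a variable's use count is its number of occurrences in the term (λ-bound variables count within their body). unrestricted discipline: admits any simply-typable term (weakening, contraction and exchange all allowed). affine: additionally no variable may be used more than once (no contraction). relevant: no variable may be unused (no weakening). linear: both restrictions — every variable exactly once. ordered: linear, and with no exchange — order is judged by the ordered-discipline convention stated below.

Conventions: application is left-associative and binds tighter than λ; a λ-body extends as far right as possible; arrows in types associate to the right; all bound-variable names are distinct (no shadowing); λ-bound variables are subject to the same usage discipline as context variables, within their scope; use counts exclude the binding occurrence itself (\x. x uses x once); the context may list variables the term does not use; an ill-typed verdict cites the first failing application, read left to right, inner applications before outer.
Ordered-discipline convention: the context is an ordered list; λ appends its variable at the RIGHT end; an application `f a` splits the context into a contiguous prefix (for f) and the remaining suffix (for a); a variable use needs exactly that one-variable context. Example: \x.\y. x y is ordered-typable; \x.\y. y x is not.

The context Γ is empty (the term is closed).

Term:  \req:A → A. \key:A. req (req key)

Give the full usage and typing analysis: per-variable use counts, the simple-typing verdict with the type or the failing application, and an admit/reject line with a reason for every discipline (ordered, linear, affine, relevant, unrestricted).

variable uses: req (bound)=2, key (bound)=1
left-to-right use order: req, req, key
typing: well-typed — term : (A → A) → A → A
ordered: ✗, req ×2 used more than once (contraction)
linear: ✗, req ×2 used more than once (contraction)
affine: ✗, req ×2 used more than once (contraction)
relevant: ✓, at least one use each (req, key)
unrestricted: ✓, well-typed at (A → A) → A → A; no restrictions here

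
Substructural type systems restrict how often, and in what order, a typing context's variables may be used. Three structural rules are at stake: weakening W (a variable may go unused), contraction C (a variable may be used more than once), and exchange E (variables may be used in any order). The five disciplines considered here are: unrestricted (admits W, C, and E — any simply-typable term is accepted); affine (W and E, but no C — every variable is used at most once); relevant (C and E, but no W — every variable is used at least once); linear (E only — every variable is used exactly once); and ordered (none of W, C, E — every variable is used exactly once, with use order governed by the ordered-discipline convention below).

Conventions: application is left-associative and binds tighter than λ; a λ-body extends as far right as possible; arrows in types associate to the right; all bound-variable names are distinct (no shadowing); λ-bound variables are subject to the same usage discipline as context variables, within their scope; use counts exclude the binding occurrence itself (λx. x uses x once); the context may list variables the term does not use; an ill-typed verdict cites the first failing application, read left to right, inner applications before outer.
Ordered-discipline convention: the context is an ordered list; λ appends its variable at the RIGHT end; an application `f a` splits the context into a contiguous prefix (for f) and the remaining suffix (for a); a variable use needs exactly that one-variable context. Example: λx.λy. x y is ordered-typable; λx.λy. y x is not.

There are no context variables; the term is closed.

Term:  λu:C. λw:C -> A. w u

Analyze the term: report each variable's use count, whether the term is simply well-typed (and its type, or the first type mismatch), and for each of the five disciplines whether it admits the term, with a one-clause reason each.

usage: u (λ-bound) ×1, w (λ-bound) ×1
uses in reading order: w, u
typing: the term checks, with type C -> (C -> A) -> A
ordered ✗ (no contiguous prefix/suffix split fits w, u)
linear ✓ (single use per variable (u, w))
affine ✓ (u, w: no repeats, contraction unneeded)
relevant ✓ (u, w: all used, weakening unneeded)
unrestricted ✓ (type-checks (C -> (C -> A) -> A) and nothing is barred)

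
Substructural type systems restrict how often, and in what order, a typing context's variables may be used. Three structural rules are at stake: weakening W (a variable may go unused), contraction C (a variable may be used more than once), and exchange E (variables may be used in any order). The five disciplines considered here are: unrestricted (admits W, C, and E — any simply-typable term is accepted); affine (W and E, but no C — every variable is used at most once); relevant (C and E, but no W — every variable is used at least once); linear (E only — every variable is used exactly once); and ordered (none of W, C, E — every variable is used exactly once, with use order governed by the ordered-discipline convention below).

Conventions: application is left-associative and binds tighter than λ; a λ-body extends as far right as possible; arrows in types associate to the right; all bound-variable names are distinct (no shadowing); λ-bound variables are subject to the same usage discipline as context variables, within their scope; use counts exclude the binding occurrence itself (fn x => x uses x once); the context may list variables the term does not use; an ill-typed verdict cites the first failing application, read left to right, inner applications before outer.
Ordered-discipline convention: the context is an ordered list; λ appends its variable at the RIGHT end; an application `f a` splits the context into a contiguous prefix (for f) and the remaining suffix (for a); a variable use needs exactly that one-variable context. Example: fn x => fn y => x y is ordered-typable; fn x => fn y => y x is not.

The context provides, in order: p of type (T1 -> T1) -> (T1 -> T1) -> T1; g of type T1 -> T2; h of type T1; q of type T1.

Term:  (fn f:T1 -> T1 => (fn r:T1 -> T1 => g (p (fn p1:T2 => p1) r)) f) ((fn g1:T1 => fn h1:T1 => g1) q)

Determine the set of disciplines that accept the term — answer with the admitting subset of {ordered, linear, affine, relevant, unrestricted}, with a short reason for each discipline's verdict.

admitted by: none
use counts: p=1, g=1, h=0, q=1, f (λ-bound)=1, r (λ-bound)=1, p1 (λ-bound)=1, g1 (λ-bound)=1, h1 (λ-bound)=0
use order (left to right): g, p, p1, r, f, g1, q
typing: ill-typed: an argument T2 -> T2 mismatches the expected T1 -> T1
ordered: ✗ — the type mismatch rejects it
linear: ✗ — not simply typable
affine: ✗ — fails simple typing
relevant: ✗ — a type mismatch blocks all five
unrestricted: ✗ — the type mismatch rejects it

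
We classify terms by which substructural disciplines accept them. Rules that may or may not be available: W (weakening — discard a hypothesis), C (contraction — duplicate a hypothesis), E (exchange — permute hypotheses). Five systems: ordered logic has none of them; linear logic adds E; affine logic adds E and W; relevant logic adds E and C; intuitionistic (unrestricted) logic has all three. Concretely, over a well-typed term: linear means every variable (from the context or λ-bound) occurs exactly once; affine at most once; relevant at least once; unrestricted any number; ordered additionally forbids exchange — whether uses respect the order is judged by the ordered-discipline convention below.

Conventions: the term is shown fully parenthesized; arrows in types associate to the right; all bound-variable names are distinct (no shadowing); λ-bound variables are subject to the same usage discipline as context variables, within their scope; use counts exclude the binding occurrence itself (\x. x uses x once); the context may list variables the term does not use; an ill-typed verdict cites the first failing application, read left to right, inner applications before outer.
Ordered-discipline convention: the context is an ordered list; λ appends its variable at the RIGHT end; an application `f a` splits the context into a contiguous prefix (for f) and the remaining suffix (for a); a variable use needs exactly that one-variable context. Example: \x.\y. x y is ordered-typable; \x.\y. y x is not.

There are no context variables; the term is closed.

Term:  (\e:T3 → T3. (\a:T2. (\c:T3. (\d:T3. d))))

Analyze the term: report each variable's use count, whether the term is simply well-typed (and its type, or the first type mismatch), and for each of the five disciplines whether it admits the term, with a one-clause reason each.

use counts: e (λ-bound) ×0; a (λ-bound) ×0; c (λ-bound) ×0; d (λ-bound) ×1
uses in reading order: d
typing: the term checks, with type (T3 → T3) → T2 → T3 → T3 → T3
ordered: ✗, e, a, c never used (weakening)
linear: ✗, e, a, c never used (weakening)
affine: ✓, none of e, a, c, d used more than once
relevant: ✗, e, a, c never used (weakening)
unrestricted: ✓, type-checks ((T3 → T3) → T2 → T3 → T3 → T3) and nothing is barred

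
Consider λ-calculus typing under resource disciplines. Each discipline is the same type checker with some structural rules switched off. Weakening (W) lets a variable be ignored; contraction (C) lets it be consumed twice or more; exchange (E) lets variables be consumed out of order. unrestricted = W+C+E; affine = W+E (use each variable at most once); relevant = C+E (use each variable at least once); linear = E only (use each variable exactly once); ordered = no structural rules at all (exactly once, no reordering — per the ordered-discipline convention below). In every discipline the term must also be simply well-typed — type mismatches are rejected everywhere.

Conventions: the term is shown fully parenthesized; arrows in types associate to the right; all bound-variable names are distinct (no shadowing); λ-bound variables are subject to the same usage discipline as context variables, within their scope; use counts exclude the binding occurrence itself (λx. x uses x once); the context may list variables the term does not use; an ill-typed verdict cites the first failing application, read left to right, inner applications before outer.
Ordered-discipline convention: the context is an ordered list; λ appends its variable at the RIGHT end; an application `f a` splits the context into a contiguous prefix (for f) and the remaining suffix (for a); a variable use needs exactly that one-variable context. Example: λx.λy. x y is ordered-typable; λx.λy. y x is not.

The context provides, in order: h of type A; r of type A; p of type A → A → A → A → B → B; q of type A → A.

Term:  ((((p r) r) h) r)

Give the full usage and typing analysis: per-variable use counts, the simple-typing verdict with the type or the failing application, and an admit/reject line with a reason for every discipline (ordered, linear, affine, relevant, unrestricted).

usage: h ×1; r ×3; p ×1; q ×0
uses in reading order: p, r, r, h, r
typing: ✓ — B → B
ordered: ✗, uses contraction: r ×3; needs weakening: q unused
linear: ✗, uses contraction: r ×3; needs weakening: q unused
affine: ✗, uses contraction: r ×3
relevant: ✗, needs weakening: q unused
unrestricted: ✓, simply typable at B → B; W, C, E all held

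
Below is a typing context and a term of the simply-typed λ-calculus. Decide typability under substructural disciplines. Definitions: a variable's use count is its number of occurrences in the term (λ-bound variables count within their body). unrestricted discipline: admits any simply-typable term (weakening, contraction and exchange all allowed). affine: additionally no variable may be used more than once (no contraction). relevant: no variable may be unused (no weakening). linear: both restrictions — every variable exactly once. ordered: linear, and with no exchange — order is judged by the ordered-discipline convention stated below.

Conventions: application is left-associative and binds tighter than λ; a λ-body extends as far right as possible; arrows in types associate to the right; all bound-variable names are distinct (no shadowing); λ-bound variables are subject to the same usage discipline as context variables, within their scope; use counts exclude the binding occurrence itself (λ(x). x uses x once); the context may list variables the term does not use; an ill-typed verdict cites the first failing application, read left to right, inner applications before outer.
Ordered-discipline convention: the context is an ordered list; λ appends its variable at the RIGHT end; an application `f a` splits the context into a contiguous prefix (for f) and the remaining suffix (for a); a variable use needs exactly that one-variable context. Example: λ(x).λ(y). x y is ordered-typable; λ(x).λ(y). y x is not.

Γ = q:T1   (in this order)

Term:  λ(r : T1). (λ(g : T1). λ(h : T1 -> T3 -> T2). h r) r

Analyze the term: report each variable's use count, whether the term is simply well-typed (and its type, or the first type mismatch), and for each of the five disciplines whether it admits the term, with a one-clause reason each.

use counts: q ×0; r (bound) ×2; g (bound) ×0; h (bound) ×1
uses in reading order: h, r, r
typing: well-typed — term : T1 -> (T1 -> T3 -> T2) -> T3 -> T2
ordered ✗ (r ×2 used more than once (contraction); q, g never used (weakening))
linear ✗ (r ×2 used more than once (contraction); q, g never used (weakening))
affine ✗ (r ×2 used more than once (contraction))
relevant ✗ (q, g never used (weakening))
unrestricted ✓ (typability at T1 -> (T1 -> T3 -> T2) -> T3 -> T2 is all that's needed)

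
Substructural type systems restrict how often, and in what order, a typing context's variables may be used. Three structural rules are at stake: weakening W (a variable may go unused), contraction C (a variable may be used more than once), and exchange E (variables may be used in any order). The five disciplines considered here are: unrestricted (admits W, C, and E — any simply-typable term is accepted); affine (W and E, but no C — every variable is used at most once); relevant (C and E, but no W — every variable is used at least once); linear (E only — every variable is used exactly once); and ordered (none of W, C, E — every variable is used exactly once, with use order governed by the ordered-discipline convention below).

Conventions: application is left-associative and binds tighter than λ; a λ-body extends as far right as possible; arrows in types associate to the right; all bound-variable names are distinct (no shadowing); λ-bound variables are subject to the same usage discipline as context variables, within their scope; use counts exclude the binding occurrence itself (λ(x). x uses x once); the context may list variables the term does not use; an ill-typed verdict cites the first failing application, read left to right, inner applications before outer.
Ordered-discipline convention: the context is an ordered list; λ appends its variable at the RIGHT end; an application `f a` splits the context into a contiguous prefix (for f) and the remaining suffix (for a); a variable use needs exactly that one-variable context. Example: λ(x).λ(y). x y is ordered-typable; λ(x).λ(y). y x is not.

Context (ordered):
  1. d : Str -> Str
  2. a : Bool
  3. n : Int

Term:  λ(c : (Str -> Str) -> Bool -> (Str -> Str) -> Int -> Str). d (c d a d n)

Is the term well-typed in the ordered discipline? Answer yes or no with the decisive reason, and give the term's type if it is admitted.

no — uses contraction: d ×3
usage: d=3; a=1; n=1; c [bound]=1
uses in reading order: d, c, d, a, d, n
typing: the term checks, with type ((Str -> Str) -> Bool -> (Str -> Str) -> Int -> Str) -> Str
summary: ordered ✗; linear ✗; affine ✗; relevant ✓; unrestricted ✓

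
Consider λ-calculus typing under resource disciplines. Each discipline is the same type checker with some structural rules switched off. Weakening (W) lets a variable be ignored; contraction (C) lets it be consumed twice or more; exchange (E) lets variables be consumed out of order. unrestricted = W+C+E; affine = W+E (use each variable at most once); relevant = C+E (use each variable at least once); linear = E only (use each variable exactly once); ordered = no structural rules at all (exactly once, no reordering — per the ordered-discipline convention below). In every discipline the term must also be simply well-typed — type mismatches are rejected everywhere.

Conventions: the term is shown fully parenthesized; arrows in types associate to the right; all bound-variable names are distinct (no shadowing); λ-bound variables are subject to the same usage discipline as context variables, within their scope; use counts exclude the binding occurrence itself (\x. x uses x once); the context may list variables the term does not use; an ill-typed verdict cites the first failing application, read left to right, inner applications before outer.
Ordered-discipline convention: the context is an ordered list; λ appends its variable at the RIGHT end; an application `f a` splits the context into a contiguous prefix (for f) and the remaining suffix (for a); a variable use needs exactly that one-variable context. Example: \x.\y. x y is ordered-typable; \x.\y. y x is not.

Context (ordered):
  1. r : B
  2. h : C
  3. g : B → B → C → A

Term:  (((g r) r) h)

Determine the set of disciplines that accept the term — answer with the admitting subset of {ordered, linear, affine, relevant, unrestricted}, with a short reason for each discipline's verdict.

accepted by: relevant, unrestricted
usage: r: 2×; h: 1×; g: 1×
use order (left to right): g, r, r, h
typing: ✓ — A
ordered: ✗ — repeated use of r ×2
linear: ✗ — repeated use of r ×2
affine: ✗ — repeated use of r ×2
relevant: ✓ — at least one use each (r, h, g)
unrestricted: ✓ — well-typed at A; no restrictions here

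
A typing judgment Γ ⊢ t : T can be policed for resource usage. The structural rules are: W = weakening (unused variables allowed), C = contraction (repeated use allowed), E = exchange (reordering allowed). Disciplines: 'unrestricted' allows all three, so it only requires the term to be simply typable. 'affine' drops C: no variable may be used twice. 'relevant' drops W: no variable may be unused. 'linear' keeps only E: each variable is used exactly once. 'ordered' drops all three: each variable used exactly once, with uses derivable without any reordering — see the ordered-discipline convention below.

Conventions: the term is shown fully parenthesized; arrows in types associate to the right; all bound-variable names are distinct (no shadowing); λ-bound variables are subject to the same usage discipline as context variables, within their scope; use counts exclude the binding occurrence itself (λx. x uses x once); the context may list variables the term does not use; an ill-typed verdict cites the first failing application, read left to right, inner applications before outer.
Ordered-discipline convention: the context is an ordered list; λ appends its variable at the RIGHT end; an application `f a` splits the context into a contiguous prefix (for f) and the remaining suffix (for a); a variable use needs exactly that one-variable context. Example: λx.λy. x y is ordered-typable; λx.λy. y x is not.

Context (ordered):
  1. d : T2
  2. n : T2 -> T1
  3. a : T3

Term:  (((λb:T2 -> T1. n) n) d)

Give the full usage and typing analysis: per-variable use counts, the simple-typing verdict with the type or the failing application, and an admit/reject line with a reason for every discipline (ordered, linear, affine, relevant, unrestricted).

usage: d=1; n=2; a=0; b [bound]=0
left-to-right use order: n, n, d
typing: well-typed — term : T1
ordered ✗ (n ×2 used more than once (contraction); unused: a, b — weakening required)
linear ✗ (n ×2 used more than once (contraction); unused: a, b — weakening required)
affine ✗ (n ×2 used more than once (contraction))
relevant ✗ (unused: a, b — weakening required)
unrestricted ✓ (simply typable at T1; W, C, E all held)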